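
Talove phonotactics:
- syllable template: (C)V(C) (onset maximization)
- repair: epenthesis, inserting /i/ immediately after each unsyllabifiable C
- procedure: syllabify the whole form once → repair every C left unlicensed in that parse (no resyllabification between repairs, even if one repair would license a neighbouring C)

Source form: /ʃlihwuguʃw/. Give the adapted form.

ʃilihwuguʃwi

Under (C)V(C), the unsyllabifiable consonants are /ʃ/, /w/ (at most one coda consonant is licensed; onsets are limited to one consonant).
Inserting the epenthetic vowel yields /ʃ/ → /ʃi/, /w/ → /wi/.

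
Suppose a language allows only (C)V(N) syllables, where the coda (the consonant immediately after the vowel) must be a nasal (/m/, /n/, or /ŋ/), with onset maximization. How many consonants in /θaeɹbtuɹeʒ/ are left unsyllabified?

3

Syllabifying with onset maximization leaves /ɹ/, /b/, /ʒ/ stranded (only a nasal (/m/, /n/, or /ŋ/) is licensed in coda position; onsets are limited to one consonant).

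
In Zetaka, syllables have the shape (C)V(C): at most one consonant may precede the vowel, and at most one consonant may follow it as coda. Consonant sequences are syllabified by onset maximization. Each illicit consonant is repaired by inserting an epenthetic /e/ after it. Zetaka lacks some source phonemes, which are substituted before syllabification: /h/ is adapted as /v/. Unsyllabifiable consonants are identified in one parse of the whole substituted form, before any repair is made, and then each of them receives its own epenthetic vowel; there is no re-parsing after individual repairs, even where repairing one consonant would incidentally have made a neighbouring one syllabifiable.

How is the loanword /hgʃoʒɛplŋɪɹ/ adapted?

vegeʃoʒɛpleŋɪɹ

Substitution: /h/ → /v/, giving /vgʃoʒɛplŋɪɹ/.
Under (C)V(C), the unsyllabifiable consonants are /v/, /g/, /l/ (at most one coda consonant is licensed; onsets are limited to one consonant).
Inserting the epenthetic vowel yields /v/ → /ve/, /g/ → /ge/, /l/ → /le/.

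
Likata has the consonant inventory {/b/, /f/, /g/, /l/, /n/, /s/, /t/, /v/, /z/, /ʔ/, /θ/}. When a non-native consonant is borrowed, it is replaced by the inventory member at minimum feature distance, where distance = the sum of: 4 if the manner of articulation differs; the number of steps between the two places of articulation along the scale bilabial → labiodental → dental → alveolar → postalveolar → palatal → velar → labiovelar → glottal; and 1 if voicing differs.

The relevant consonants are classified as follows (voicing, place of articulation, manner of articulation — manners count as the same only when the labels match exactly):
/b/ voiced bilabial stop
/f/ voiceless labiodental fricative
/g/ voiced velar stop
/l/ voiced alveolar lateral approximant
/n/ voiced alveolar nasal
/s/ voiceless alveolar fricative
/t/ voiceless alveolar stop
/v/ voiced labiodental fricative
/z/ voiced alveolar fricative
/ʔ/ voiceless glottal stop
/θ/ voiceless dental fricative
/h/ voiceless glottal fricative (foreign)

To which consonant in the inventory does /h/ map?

ʔ

/ʔ/ is closest: manner differs (fricative→stop, +4), place distance 0 (glottal→glottal), same voicing; total 4. Next closest is /s/ at distance 5.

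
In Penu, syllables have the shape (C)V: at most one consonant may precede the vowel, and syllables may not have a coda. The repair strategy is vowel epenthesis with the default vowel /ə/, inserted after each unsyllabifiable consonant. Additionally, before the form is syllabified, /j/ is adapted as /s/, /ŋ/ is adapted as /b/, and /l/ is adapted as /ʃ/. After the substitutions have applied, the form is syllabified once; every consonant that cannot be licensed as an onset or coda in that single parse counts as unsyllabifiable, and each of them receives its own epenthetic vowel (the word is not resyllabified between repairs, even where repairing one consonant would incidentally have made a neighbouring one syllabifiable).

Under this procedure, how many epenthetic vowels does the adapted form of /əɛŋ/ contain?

After substitution the input is /əɛb/.
The unsyllabifiable consonants are /b/; each receives one epenthetic vowel.

1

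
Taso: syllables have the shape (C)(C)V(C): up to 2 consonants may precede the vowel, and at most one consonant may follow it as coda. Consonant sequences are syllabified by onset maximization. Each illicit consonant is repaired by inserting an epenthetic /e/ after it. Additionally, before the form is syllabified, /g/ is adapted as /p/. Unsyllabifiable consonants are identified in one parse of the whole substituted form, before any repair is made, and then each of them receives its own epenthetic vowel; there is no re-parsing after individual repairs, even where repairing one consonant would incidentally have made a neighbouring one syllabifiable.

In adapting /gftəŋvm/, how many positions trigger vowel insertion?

After substitution the input is /pftəŋvm/.
The unsyllabifiable consonants are /p/, /v/, /m/; each receives one epenthetic vowel.

3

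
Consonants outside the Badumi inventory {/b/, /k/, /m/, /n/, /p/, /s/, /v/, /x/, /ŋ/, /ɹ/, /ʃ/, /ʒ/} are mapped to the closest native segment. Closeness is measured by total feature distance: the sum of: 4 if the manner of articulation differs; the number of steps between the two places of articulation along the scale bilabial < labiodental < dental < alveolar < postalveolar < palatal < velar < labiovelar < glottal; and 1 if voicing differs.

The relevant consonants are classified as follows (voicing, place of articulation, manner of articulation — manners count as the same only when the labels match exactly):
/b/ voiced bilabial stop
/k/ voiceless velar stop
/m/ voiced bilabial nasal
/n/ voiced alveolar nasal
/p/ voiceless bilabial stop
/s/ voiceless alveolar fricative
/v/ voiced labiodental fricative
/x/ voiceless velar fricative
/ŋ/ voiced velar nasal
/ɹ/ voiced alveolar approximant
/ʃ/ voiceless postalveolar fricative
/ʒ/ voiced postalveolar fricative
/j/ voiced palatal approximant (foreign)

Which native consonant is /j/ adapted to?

ɹ

/ɹ/ is closest: same manner (approximant), place distance 2 (palatal→alveolar), same voicing; total 2. Next closest is /ŋ/ at distance 5.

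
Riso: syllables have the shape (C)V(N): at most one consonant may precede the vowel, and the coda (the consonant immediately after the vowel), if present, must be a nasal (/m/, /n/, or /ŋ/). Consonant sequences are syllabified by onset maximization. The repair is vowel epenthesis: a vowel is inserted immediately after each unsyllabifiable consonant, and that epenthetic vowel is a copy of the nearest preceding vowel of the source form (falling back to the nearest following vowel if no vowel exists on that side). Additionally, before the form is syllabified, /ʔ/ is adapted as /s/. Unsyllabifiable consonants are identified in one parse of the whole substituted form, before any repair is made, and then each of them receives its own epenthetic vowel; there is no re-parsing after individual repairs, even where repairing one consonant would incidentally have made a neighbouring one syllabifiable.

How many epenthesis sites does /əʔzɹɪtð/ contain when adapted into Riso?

4

After substitution the input is /əszɹɪtð/.
The unsyllabifiable consonants are /s/, /z/, /t/, /ð/; each receives one epenthetic vowel.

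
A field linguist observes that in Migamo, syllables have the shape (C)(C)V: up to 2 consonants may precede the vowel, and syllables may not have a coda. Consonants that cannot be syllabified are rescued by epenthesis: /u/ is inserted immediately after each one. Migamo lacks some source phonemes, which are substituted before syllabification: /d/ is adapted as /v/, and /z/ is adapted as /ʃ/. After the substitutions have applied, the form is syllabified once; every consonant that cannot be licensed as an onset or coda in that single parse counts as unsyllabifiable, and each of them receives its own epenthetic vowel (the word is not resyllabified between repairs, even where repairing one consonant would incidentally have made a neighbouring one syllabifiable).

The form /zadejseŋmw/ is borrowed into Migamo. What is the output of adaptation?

Substitution: /z/ → /ʃ/, /d/ → /v/, giving /ʃavejseŋmw/.
The consonants /ŋ/, /m/, /w/ cannot be parsed into a legal (C)(C)V syllable (no codas are permitted; onsets may contain at most 2 consonants).
Each unlicensed consonant becomes the onset of a new syllable: /ŋ/ → /ŋu/, /m/ → /mu/, /w/ → /wu/.

ʃavejseŋumuwu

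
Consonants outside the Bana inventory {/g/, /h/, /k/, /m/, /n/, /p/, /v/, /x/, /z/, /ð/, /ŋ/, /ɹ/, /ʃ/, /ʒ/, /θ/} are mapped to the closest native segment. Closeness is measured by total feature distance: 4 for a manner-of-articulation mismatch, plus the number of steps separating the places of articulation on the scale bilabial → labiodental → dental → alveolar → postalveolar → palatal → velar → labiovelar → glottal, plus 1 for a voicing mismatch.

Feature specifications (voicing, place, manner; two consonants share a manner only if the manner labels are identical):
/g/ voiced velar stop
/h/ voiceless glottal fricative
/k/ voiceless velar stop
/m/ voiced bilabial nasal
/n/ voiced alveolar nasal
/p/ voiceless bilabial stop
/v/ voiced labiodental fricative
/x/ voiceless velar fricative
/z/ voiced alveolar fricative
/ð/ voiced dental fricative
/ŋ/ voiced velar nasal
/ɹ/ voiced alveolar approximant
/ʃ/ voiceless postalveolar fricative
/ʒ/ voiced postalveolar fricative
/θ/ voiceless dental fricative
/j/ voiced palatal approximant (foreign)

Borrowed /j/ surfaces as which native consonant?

ɹ

/ɹ/ is closest: same manner (approximant), place distance 2 (palatal→alveolar), same voicing; total 2. Next closest is /g/ at distance 5.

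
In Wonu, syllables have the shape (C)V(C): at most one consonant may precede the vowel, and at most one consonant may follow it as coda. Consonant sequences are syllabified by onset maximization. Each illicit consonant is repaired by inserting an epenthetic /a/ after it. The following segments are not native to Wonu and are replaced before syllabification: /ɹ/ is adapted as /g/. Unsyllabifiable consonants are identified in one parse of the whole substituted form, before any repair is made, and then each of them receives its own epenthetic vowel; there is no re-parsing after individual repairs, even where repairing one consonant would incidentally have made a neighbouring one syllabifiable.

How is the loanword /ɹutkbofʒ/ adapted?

Substitution: /ɹ/ → /g/, giving /gutkbofʒ/.
Syllabifying with onset maximization leaves /k/, /ʒ/ stranded (at most one coda consonant is licensed; onsets are limited to one consonant).
Inserting the epenthetic vowel yields /k/ → /ka/, /ʒ/ → /ʒa/.

gutkabofʒa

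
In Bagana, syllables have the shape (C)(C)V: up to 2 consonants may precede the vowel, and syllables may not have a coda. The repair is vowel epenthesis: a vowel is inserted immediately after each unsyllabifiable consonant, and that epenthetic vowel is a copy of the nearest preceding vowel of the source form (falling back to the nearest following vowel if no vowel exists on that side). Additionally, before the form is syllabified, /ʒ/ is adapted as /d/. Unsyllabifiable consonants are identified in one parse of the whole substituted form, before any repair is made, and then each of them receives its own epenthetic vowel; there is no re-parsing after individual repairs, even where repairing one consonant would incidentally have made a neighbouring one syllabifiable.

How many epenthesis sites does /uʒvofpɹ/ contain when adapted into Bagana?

3

After substitution the input is /udvofpɹ/.
The unsyllabifiable consonants are /f/, /p/, /ɹ/; each receives one epenthetic vowel.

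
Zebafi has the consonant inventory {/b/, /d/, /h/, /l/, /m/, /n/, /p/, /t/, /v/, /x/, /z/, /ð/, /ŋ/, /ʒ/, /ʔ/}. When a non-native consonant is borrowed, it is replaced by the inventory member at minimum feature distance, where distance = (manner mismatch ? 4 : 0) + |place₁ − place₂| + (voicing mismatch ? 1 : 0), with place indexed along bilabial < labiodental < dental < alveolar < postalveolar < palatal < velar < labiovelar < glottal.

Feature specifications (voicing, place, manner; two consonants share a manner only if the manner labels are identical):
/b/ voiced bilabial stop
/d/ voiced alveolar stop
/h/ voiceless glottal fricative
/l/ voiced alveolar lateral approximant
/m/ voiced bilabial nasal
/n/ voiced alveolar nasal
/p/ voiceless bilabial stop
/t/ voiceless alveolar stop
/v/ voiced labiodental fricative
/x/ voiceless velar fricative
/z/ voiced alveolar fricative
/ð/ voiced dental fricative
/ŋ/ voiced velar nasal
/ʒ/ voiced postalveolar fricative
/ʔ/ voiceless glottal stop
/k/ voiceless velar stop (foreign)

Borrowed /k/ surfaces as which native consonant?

ʔ

/ʔ/ is closest: same manner (stop), place distance 2 (velar→glottal), same voicing; total 2. Next closest is /t/ at distance 3.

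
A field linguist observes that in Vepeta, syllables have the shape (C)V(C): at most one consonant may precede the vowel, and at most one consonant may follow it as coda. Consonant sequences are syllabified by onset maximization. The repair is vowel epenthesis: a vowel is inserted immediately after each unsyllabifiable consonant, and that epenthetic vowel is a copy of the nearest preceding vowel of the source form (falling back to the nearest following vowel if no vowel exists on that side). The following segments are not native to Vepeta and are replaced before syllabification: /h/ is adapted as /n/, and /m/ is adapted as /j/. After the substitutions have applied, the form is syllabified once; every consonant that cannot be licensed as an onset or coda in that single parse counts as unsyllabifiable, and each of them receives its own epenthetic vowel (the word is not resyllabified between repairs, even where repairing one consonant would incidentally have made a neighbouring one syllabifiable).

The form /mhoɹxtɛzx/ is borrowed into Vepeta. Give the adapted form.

jonoɹxotɛzxɛ

Substitution: /m/ → /j/, /h/ → /n/, giving /jnoɹxtɛzx/.
Under (C)V(C), the unsyllabifiable consonants are /j/, /x/, /x/ (at most one coda consonant is licensed; onsets are limited to one consonant).
Inserting the epenthetic vowel yields /j/ → /jo/, /x/ → /xo/, /x/ → /xɛ/.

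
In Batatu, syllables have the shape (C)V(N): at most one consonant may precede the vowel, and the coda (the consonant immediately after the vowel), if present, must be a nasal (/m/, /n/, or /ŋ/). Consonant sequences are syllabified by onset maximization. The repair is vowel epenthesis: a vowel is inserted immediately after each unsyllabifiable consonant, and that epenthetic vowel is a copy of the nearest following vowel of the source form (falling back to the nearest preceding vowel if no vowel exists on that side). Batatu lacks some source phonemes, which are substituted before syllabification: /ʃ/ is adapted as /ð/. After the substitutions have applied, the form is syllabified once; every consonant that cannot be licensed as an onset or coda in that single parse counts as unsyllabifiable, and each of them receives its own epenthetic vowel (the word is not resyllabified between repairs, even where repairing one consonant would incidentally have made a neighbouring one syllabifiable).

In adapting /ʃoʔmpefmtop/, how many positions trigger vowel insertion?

5

After substitution the input is /ðoʔmpefmtop/.
The unsyllabifiable consonants are /ʔ/, /m/, /f/, /m/, /p/; each receives one epenthetic vowel.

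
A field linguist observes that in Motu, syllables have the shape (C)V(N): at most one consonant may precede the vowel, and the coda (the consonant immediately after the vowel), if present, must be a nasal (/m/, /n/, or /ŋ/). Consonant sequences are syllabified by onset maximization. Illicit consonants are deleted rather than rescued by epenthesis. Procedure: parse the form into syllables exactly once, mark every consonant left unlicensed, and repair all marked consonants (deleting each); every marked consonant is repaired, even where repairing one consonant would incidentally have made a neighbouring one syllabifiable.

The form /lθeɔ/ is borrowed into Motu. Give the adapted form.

θeɔ

The consonants /l/ cannot be parsed into a legal (C)V(N) syllable (only a nasal (/m/, /n/, or /ŋ/) is licensed in coda position; onsets are limited to one consonant).
Each unlicensed consonant is deleted: /l/.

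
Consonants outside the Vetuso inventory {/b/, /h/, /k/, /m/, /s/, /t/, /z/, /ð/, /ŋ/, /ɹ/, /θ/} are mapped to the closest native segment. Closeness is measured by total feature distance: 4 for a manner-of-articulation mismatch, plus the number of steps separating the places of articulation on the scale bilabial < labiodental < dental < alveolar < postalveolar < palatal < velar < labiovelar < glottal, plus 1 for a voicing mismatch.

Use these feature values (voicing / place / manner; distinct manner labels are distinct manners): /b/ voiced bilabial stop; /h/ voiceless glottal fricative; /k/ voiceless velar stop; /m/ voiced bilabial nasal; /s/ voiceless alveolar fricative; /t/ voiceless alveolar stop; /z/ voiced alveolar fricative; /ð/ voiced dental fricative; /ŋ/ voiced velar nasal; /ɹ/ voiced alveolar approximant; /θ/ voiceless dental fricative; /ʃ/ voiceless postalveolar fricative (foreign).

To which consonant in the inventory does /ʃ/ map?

/s/ is closest: same manner (fricative), place distance 1 (postalveolar→alveolar), same voicing; total 1. Next closest is /z/ at distance 2.

s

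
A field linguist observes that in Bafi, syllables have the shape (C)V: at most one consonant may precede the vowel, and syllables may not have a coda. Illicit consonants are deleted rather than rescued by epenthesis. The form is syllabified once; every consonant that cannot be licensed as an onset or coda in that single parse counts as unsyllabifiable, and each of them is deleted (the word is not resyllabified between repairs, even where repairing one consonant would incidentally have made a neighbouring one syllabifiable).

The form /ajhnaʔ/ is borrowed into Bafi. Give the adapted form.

ana

Syllabifying with onset maximization leaves /j/, /h/, /ʔ/ stranded (no codas are permitted; onsets are limited to one consonant).
Deleting the stranded consonants removes /j/, /h/, /ʔ/.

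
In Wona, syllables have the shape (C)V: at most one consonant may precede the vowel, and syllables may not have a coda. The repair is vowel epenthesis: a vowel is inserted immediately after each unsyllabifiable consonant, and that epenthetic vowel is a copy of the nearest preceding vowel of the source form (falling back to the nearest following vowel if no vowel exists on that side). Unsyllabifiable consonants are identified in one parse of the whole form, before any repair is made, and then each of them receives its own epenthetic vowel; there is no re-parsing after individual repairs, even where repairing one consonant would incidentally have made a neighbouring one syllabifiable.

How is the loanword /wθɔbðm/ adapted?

wɔθɔbɔðɔmɔ

Under (C)V, the unsyllabifiable consonants are /w/, /b/, /ð/, /m/ (no codas are permitted; onsets are limited to one consonant).
Epenthesis after each stranded consonant: /w/ → /wɔ/, /b/ → /bɔ/, /ð/ → /ðɔ/, /m/ → /mɔ/.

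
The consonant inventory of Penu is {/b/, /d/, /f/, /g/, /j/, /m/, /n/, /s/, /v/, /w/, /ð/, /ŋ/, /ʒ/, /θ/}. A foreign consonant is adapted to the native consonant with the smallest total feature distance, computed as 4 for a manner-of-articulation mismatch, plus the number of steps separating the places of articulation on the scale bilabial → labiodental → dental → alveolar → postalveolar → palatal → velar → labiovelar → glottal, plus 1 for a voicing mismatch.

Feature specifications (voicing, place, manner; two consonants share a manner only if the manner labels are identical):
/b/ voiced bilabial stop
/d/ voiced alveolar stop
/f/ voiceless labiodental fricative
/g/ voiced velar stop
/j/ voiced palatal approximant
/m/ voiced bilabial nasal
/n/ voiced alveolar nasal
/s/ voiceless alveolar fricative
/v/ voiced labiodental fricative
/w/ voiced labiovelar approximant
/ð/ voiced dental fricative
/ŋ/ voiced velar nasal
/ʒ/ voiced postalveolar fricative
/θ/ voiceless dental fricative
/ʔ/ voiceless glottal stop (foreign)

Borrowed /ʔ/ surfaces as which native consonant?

/g/ is closest: same manner (stop), place distance 2 (glottal→velar), voicing differs (+1); total 3. Next closest is /d/ at distance 6.

g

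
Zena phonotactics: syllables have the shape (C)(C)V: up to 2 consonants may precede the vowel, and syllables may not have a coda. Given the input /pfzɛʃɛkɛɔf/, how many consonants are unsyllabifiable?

The consonants /p/, /f/ cannot be parsed into a legal (C)(C)V syllable (no codas are permitted; onsets may contain at most 2 consonants).

2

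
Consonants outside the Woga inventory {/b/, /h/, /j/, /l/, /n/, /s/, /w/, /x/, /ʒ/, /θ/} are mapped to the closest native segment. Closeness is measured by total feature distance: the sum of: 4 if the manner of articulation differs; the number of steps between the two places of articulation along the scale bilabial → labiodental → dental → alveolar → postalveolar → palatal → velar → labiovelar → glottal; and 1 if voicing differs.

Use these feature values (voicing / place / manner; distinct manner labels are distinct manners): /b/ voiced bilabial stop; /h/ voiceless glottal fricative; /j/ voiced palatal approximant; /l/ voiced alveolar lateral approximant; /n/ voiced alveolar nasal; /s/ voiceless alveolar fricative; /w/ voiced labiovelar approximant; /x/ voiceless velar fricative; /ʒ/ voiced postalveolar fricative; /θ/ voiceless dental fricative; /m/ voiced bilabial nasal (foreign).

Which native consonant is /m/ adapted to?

/n/ is closest: same manner (nasal), place distance 3 (bilabial→alveolar), same voicing; total 3. Next closest is /b/ at distance 4.

n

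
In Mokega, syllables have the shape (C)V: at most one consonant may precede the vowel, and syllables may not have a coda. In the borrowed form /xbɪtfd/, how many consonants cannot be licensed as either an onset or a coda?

4

The consonants /x/, /t/, /f/, /d/ cannot be parsed into a legal (C)V syllable (no codas are permitted; onsets are limited to one consonant).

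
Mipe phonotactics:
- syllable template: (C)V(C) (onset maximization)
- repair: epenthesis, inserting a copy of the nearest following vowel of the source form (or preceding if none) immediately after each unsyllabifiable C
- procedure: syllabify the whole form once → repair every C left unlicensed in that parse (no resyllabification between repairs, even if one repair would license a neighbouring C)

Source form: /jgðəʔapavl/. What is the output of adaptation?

jəgəðəʔapavla

Syllabifying with onset maximization leaves /j/, /g/, /l/ stranded (at most one coda consonant is licensed; onsets are limited to one consonant).
Inserting the epenthetic vowel yields /j/ → /jə/, /g/ → /gə/, /l/ → /la/.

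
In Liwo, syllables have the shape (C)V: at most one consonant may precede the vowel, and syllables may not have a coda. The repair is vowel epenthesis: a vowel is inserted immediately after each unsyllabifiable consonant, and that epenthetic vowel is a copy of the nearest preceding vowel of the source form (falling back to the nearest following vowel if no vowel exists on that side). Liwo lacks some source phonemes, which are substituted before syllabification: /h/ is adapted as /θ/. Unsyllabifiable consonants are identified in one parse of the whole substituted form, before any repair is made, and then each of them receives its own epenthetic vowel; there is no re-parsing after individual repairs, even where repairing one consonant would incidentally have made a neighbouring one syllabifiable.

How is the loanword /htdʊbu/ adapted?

Substitution: /h/ → /θ/, giving /θtdʊbu/.
Syllabifying with onset maximization leaves /θ/, /t/ stranded (no codas are permitted; onsets are limited to one consonant).
Inserting the epenthetic vowel yields /θ/ → /θʊ/, /t/ → /tʊ/.

θʊtʊdʊbu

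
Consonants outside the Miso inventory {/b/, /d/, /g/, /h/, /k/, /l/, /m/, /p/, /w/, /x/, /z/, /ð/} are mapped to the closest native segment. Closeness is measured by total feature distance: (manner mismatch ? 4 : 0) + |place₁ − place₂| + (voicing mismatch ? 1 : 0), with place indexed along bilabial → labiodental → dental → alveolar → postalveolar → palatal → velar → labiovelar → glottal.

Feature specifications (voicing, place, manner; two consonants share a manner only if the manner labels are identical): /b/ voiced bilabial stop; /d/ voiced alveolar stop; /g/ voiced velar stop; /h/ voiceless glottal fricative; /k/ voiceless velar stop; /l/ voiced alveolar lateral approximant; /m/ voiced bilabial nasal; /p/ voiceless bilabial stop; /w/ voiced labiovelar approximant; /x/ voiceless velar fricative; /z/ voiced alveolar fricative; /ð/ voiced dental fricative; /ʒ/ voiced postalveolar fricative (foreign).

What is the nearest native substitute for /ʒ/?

z

/z/ is closest: same manner (fricative), place distance 1 (postalveolar→alveolar), same voicing; total 1. Next closest is /ð/ at distance 2.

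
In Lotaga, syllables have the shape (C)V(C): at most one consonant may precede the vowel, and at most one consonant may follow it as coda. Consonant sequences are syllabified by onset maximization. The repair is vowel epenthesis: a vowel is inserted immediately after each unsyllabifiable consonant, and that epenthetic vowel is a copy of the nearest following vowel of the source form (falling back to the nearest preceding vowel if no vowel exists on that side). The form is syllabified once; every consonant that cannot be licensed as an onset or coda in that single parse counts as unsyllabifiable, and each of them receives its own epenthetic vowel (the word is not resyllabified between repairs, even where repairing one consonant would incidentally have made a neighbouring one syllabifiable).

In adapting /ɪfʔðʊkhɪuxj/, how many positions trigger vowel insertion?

The unsyllabifiable consonants are /ʔ/, /j/; each receives one epenthetic vowel.

2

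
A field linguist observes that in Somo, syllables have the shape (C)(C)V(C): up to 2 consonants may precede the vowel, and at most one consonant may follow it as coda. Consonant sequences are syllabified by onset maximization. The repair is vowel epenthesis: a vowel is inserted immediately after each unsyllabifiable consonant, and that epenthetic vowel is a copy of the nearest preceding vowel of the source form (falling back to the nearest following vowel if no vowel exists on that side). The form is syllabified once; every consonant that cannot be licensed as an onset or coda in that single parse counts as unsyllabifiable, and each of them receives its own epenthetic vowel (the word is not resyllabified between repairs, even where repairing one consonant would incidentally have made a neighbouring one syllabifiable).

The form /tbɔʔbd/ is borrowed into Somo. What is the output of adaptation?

Syllabifying with onset maximization leaves /b/, /d/ stranded (at most one coda consonant is licensed; onsets may contain at most 2 consonants).
Inserting the epenthetic vowel yields /b/ → /bɔ/, /d/ → /dɔ/.

tbɔʔbɔdɔ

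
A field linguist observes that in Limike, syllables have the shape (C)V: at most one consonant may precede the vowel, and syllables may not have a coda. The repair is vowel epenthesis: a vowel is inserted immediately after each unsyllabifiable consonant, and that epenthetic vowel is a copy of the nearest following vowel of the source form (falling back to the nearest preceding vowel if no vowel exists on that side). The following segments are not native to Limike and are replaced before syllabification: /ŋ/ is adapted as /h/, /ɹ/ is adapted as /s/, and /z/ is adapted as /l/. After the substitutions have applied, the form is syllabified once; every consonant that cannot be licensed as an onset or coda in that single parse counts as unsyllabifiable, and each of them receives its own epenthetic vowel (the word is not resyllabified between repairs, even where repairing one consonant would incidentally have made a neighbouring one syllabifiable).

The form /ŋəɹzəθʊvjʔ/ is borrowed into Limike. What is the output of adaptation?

həsələθʊvʊjʊʔʊ

Substitution: /ŋ/ → /h/, /ɹ/ → /s/, /z/ → /l/, giving /həsləθʊvjʔ/.
Under (C)V, the unsyllabifiable consonants are /s/, /v/, /j/, /ʔ/ (no codas are permitted; onsets are limited to one consonant).
Each unlicensed consonant becomes the onset of a new syllable: /s/ → /sə/, /v/ → /vʊ/, /j/ → /jʊ/, /ʔ/ → /ʔʊ/.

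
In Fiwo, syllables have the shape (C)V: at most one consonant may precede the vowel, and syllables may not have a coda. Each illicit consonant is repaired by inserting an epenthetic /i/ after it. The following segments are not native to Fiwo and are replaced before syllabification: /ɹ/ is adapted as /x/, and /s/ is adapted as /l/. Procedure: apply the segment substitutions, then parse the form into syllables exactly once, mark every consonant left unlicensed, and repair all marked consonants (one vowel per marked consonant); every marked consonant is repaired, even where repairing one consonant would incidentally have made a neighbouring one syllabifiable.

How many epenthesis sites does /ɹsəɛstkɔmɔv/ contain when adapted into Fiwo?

After substitution the input is /xləɛltkɔmɔv/.
The unsyllabifiable consonants are /x/, /l/, /t/, /v/; each receives one epenthetic vowel.

4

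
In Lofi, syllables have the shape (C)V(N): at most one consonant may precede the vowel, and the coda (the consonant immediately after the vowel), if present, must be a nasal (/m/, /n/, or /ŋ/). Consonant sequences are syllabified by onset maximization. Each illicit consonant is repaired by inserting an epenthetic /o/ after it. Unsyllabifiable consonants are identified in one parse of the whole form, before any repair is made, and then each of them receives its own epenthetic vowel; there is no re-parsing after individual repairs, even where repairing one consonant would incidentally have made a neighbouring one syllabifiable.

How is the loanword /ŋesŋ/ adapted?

ŋesoŋo

Under (C)V(N), the unsyllabifiable consonants are /s/, /ŋ/ (only a nasal (/m/, /n/, or /ŋ/) is licensed in coda position; onsets are limited to one consonant).
Epenthesis after each stranded consonant: /s/ → /so/, /ŋ/ → /ŋo/.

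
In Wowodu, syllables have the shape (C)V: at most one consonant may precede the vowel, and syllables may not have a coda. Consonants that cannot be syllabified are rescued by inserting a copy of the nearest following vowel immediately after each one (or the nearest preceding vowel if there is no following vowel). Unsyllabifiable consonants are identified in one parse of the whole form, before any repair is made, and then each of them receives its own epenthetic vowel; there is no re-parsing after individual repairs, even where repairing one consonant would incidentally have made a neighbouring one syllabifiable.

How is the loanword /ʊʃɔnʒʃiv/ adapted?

The consonants /n/, /ʒ/, /v/ cannot be parsed into a legal (C)V syllable (no codas are permitted; onsets are limited to one consonant).
Inserting the epenthetic vowel yields /n/ → /ni/, /ʒ/ → /ʒi/, /v/ → /vi/.

ʊʃɔniʒiʃivi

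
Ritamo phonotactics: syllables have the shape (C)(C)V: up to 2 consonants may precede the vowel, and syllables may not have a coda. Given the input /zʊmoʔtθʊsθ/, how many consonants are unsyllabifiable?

The consonants /ʔ/, /s/, /θ/ cannot be parsed into a legal (C)(C)V syllable (no codas are permitted; onsets may contain at most 2 consonants).

3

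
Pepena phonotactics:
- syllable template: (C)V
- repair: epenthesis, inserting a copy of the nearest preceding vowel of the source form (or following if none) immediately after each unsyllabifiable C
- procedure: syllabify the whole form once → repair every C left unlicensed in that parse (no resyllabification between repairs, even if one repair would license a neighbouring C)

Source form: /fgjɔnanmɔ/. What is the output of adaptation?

fɔgɔjɔnanamɔ

Syllabifying with onset maximization leaves /f/, /g/, /n/ stranded (no codas are permitted; onsets are limited to one consonant).
Epenthesis after each stranded consonant: /f/ → /fɔ/, /g/ → /gɔ/, /n/ → /na/.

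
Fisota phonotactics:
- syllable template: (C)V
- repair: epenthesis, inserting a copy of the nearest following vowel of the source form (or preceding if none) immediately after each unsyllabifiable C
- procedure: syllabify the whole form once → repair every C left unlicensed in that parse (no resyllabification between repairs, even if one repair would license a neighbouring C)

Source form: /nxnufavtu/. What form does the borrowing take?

nuxunufavutu

Under (C)V, the unsyllabifiable consonants are /n/, /x/, /v/ (no codas are permitted; onsets are limited to one consonant).
Each unlicensed consonant becomes the onset of a new syllable: /n/ → /nu/, /x/ → /xu/, /v/ → /vu/.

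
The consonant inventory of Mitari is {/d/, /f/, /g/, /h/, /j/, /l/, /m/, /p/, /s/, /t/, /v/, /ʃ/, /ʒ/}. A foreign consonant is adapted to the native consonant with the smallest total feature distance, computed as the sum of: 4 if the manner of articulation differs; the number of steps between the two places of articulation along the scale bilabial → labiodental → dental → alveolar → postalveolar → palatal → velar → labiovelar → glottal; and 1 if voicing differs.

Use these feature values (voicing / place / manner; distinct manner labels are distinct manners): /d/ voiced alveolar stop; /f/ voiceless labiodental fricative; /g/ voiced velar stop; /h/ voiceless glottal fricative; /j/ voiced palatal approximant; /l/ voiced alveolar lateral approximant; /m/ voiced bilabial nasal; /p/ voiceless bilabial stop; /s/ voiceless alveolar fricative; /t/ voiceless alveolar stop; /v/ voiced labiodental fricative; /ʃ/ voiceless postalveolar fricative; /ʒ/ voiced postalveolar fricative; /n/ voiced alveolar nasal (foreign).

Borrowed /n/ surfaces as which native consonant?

/m/ is closest: same manner (nasal), place distance 3 (alveolar→bilabial), same voicing; total 3. Next closest is /d/ at distance 4.

m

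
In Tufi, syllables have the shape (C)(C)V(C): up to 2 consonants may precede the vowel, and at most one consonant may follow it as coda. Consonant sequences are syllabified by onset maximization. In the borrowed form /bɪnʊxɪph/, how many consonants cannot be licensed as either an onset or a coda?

1

Under (C)(C)V(C), the unsyllabifiable consonants are /h/ (at most one coda consonant is licensed; onsets may contain at most 2 consonants).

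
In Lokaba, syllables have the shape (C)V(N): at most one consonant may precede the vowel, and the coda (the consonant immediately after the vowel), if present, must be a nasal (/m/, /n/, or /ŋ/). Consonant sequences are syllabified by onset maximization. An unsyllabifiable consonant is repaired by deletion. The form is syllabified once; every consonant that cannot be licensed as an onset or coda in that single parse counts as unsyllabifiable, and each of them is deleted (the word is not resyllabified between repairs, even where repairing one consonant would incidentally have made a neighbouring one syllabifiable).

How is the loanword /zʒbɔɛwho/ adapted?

Under (C)V(N), the unsyllabifiable consonants are /z/, /ʒ/, /w/ (only a nasal (/m/, /n/, or /ŋ/) is licensed in coda position; onsets are limited to one consonant).
Each unlicensed consonant is deleted: /z/, /ʒ/, /w/.

bɔɛho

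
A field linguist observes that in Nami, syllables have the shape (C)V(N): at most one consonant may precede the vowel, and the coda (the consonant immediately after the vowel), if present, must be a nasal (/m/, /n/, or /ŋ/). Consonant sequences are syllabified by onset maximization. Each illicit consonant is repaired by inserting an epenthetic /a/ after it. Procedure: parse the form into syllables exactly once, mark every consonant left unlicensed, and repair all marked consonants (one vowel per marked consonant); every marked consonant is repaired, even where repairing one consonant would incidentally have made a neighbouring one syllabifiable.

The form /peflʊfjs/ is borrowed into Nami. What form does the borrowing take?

pefalʊfajasa

The consonants /f/, /f/, /j/, /s/ cannot be parsed into a legal (C)V(N) syllable (only a nasal (/m/, /n/, or /ŋ/) is licensed in coda position; onsets are limited to one consonant).
Inserting the epenthetic vowel yields /f/ → /fa/, /f/ → /fa/, /j/ → /ja/, /s/ → /sa/.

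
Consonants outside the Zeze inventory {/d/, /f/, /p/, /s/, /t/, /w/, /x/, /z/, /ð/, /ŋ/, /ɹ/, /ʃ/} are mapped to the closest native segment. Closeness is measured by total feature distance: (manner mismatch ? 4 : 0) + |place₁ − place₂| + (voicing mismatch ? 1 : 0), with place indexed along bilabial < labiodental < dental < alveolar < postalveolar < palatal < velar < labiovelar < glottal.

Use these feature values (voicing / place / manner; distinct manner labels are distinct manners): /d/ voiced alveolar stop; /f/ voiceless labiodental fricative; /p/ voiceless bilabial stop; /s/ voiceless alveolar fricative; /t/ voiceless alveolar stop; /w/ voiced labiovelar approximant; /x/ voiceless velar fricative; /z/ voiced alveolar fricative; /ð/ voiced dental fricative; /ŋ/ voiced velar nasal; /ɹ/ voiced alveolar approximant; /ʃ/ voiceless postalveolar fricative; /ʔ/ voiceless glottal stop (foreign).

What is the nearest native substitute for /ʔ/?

/t/ is closest: same manner (stop), place distance 5 (glottal→alveolar), same voicing; total 5. Next closest is /d/ at distance 6.

t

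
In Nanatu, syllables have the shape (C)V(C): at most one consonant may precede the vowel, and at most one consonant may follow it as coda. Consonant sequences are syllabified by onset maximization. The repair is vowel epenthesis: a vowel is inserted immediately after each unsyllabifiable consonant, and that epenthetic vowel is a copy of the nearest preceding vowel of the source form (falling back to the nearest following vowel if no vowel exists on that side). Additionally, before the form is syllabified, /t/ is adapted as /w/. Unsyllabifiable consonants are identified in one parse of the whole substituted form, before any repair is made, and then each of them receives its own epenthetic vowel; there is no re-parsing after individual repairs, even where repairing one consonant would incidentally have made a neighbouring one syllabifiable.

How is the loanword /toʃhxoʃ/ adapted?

woʃhoxoʃ

Substitution: /t/ → /w/, giving /woʃhxoʃ/.
Syllabifying with onset maximization leaves /h/ stranded (at most one coda consonant is licensed; onsets are limited to one consonant).
Epenthesis after each stranded consonant: /h/ → /ho/.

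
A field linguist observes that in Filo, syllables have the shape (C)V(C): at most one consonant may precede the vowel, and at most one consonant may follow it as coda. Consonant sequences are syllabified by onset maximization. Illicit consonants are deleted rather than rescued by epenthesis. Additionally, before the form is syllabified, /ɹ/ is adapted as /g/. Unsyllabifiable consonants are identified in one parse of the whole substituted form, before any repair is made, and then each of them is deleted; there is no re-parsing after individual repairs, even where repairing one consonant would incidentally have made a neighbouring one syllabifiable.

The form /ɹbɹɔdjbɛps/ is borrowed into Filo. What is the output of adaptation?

gɔdbɛp

Substitution: /ɹ/ → /g/, giving /gbgɔdjbɛps/.
Under (C)V(C), the unsyllabifiable consonants are /g/, /b/, /j/, /s/ (at most one coda consonant is licensed; onsets are limited to one consonant).
Deletion applies to /g/, /b/, /j/, /s/.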